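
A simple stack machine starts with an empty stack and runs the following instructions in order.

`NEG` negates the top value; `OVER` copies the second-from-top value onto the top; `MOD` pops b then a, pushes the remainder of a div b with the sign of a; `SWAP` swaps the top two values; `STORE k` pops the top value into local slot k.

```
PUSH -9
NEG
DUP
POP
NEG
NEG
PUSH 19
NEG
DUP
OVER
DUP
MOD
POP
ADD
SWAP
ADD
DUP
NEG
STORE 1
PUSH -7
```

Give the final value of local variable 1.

29

PUSH -9 -> [-9]
NEG     -> [9]
DUP     -> [9, 9]
POP     -> [9]
NEG     -> [-9]
NEG     -> [9]
PUSH 19 -> [9, 19]
NEG     -> [9, -19]
DUP     -> [9, -19, -19]
OVER    -> [9, -19, -19, -19]
DUP     -> [9, -19, -19, -19, -19]
MOD     -> [9, -19, -19, 0]
POP     -> [9, -19, -19]
ADD     -> [9, -38]
SWAP    -> [-38, 9]
ADD     -> [-29]
DUP     -> [-29, -29]
NEG     -> [-29, 29]
STORE 1 -> [-29]
PUSH -7 -> [-29, -7]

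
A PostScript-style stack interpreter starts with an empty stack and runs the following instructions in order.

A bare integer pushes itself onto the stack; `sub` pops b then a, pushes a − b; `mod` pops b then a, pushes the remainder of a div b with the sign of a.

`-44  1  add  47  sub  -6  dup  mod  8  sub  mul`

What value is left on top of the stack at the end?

-44 → [-44]
1   → [-44, 1]
add → [-43]
47  → [-43, 47]
sub → [-90]
-6  → [-90, -6]
dup → [-90, -6, -6]
mod → [-90, 0]
8   → [-90, 0, 8]
sub → [-90, -8]
mul → [720]

720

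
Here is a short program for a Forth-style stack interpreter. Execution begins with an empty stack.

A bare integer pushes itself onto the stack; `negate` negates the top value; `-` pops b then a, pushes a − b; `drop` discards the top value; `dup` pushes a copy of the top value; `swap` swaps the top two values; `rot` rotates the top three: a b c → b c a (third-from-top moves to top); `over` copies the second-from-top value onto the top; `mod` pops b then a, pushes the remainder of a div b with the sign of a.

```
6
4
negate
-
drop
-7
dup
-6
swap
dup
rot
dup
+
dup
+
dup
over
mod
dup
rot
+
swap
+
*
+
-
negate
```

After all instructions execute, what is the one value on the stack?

6       6
4       6 4
negate  6 -4
-       10
drop    (empty)
-7      -7
dup     -7 -7
-6      -7 -7 -6
swap    -7 -6 -7
dup     -7 -6 -7 -7
rot     -7 -7 -7 -6
dup     -7 -7 -7 -6 -6
+       -7 -7 -7 -12
dup     -7 -7 -7 -12 -12
+       -7 -7 -7 -24
dup     -7 -7 -7 -24 -24
over    -7 -7 -7 -24 -24 -24
mod     -7 -7 -7 -24 0
dup     -7 -7 -7 -24 0 0
rot     -7 -7 -7 0 0 -24
+       -7 -7 -7 0 -24
swap    -7 -7 -7 -24 0
+       -7 -7 -7 -24
*       -7 -7 168
+       -7 161
-       -168
negate  168

168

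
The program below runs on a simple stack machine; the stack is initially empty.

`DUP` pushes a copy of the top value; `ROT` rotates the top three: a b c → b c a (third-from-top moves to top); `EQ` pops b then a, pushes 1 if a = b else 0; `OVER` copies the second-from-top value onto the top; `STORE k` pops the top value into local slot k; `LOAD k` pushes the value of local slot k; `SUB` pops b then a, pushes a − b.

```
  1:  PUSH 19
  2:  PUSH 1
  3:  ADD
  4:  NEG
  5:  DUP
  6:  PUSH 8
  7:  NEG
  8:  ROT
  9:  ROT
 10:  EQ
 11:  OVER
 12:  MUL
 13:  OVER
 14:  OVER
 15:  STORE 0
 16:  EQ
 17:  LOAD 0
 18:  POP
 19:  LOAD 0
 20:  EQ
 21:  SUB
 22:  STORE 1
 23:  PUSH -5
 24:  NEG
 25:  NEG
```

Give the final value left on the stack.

PUSH 19 → 19
PUSH 1  → 19 1
ADD     → 20
NEG     → -20
DUP     → -20 -20
PUSH 8  → -20 -20 8
NEG     → -20 -20 -8
ROT     → -20 -8 -20
ROT     → -8 -20 -20
EQ      → -8 1
OVER    → -8 1 -8
MUL     → -8 -8
OVER    → -8 -8 -8
OVER    → -8 -8 -8 -8
STORE 0 → -8 -8 -8
EQ      → -8 1
LOAD 0  → -8 1 -8
POP     → -8 1
LOAD 0  → -8 1 -8
EQ      → -8 0
SUB     → -8
STORE 1 → (empty)
PUSH -5 → -5
NEG     → 5
NEG     → -5

-5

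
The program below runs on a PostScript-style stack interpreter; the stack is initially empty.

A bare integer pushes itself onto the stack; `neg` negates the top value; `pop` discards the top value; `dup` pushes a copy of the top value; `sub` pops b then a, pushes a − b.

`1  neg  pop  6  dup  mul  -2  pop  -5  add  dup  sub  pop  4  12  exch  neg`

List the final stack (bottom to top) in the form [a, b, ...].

1     1
neg   -1
pop   (empty)
6     6
dup   6 6
mul   36
-2    36 -2
pop   36
-5    36 -5
add   31
dup   31 31
sub   0
pop   (empty)
4     4
12    4 12
exch  12 4
neg   12 -4

[12, -4]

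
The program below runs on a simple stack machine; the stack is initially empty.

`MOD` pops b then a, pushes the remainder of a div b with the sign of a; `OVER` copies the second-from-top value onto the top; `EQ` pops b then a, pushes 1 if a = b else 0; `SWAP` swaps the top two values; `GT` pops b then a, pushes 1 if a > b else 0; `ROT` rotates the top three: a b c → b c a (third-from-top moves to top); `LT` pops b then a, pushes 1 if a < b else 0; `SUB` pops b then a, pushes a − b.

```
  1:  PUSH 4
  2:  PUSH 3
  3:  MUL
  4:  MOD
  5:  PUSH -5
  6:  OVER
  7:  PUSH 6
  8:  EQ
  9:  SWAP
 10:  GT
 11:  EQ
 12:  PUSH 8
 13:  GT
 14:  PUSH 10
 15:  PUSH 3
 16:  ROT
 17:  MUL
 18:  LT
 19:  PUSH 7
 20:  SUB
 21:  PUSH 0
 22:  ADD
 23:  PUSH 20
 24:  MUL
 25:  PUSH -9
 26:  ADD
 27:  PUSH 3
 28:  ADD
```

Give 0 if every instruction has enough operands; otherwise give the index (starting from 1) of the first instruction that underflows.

PUSH 4 -> [4]
PUSH 3 -> [4, 3]
MUL    -> [12]
MOD  — needs 2 operands, stack has 1 → underflow

4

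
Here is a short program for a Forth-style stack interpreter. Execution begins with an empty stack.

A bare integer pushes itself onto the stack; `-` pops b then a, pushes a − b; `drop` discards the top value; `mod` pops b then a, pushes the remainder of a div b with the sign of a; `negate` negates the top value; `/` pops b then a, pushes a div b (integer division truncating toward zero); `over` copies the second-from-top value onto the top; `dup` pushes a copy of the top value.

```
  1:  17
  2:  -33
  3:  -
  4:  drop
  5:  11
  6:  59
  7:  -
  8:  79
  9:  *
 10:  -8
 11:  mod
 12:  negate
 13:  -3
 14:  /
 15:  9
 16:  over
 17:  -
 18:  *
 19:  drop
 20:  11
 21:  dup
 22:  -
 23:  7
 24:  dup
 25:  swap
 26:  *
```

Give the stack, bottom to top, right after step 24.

17     : 17
-33    : 17 -33
-      : 50
drop   : (empty)
11     : 11
59     : 11 59
-      : -48
79     : -48 79
*      : -3792
-8     : -3792 -8
mod    : 0
negate : 0
-3     : 0 -3
/      : 0
9      : 0 9
over   : 0 9 0
-      : 0 9
*      : 0
drop   : (empty)
11     : 11
dup    : 11 11
-      : 0
7      : 0 7
dup    : 0 7 7

[0, 7, 7]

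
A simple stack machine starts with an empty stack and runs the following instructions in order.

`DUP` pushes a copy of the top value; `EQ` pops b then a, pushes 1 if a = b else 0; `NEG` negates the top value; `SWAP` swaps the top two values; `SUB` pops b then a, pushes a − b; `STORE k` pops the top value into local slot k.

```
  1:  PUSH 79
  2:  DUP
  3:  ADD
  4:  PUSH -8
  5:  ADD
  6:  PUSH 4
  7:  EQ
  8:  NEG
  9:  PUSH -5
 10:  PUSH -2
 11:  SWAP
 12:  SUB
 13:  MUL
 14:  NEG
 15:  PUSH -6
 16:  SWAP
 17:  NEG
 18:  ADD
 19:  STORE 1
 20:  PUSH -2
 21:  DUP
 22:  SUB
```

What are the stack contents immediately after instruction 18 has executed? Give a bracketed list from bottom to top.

PUSH 79 -> 79
DUP     -> 79 79
ADD     -> 158
PUSH -8 -> 158 -8
ADD     -> 150
PUSH 4  -> 150 4
EQ      -> 0
NEG     -> 0
PUSH -5 -> 0 -5
PUSH -2 -> 0 -5 -2
SWAP    -> 0 -2 -5
SUB     -> 0 3
MUL     -> 0
NEG     -> 0
PUSH -6 -> 0 -6
SWAP    -> -6 0
NEG     -> -6 0
ADD     -> -6

[-6]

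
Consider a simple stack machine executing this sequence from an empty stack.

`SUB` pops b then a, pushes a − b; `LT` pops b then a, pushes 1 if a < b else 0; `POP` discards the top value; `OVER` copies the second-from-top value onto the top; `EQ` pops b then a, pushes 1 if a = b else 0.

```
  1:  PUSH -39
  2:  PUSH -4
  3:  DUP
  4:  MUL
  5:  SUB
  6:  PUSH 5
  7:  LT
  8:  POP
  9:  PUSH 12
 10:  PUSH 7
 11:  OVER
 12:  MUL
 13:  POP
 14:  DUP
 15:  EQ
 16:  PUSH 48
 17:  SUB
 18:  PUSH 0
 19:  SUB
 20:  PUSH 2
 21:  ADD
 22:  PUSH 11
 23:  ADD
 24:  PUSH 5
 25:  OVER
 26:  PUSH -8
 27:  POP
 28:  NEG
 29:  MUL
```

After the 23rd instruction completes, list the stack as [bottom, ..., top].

[-34]

PUSH -39  [-39]
PUSH -4   [-39, -4]
DUP       [-39, -4, -4]
MUL       [-39, 16]
SUB       [-55]
PUSH 5    [-55, 5]
LT        [1]
POP       []
PUSH 12   [12]
PUSH 7    [12, 7]
OVER      [12, 7, 12]
MUL       [12, 84]
POP       [12]
DUP       [12, 12]
EQ        [1]
PUSH 48   [1, 48]
SUB       [-47]
PUSH 0    [-47, 0]
SUB       [-47]
PUSH 2    [-47, 2]
ADD       [-45]
PUSH 11   [-45, 11]
ADD       [-34]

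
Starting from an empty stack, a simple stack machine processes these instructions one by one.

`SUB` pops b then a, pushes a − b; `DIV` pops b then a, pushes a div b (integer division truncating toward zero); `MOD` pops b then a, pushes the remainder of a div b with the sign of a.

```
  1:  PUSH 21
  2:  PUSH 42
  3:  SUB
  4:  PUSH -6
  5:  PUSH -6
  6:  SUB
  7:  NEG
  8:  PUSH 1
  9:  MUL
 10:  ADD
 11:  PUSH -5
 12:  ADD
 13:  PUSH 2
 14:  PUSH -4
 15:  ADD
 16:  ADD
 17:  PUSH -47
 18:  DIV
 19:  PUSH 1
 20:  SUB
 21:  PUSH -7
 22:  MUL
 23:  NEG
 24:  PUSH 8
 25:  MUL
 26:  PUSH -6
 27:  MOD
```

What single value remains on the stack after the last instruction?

-2

PUSH 21  -> 21
PUSH 42  -> 21 42
SUB      -> -21
PUSH -6  -> -21 -6
PUSH -6  -> -21 -6 -6
SUB      -> -21 0
NEG      -> -21 0
PUSH 1   -> -21 0 1
MUL      -> -21 0
ADD      -> -21
PUSH -5  -> -21 -5
ADD      -> -26
PUSH 2   -> -26 2
PUSH -4  -> -26 2 -4
ADD      -> -26 -2
ADD      -> -28
PUSH -47 -> -28 -47
DIV      -> 0
PUSH 1   -> 0 1
SUB      -> -1
PUSH -7  -> -1 -7
MUL      -> 7
NEG      -> -7
PUSH 8   -> -7 8
MUL      -> -56
PUSH -6  -> -56 -6
MOD      -> -2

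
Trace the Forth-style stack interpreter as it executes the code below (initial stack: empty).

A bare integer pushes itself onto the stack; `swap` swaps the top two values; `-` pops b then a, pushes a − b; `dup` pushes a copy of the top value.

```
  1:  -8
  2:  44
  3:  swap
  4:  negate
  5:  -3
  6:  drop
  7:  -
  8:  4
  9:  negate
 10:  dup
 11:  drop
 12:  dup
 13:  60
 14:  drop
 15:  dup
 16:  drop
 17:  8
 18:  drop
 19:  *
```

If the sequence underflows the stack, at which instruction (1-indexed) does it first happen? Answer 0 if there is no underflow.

-8     → -8
44     → -8 44
swap   → 44 -8
negate → 44 8
-3     → 44 8 -3
drop   → 44 8
-      → 36
4      → 36 4
negate → 36 -4
dup    → 36 -4 -4
drop   → 36 -4
dup    → 36 -4 -4
60     → 36 -4 -4 60
drop   → 36 -4 -4
dup    → 36 -4 -4 -4
drop   → 36 -4 -4
8      → 36 -4 -4 8
drop   → 36 -4 -4
*      → 36 16

0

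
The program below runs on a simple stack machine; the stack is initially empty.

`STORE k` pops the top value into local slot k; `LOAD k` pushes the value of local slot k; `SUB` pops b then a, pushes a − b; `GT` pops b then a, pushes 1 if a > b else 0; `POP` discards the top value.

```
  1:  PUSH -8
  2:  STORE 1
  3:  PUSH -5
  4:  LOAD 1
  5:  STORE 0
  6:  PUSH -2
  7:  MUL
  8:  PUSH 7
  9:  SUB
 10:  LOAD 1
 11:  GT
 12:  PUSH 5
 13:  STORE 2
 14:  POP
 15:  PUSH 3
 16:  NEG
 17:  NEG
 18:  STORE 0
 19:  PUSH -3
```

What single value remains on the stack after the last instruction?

-3

PUSH -8  [-8]
STORE 1  []
PUSH -5  [-5]
LOAD 1   [-5, -8]
STORE 0  [-5]
PUSH -2  [-5, -2]
MUL      [10]
PUSH 7   [10, 7]
SUB      [3]
LOAD 1   [3, -8]
GT       [1]
PUSH 5   [1, 5]
STORE 2  [1]
POP      []
PUSH 3   [3]
NEG      [-3]
NEG      [3]
STORE 0  []
PUSH -3  [-3]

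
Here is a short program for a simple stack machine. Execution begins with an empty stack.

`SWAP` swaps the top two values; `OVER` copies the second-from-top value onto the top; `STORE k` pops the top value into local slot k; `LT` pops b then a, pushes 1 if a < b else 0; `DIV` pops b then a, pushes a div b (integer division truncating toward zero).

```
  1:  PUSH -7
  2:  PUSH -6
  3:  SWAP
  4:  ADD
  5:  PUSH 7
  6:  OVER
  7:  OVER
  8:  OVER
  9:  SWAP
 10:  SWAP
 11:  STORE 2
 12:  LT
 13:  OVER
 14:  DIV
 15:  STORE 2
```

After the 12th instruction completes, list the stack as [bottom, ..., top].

[-13, 7, 1]

PUSH -7 → [-7]
PUSH -6 → [-7, -6]
SWAP    → [-6, -7]
ADD     → [-13]
PUSH 7  → [-13, 7]
OVER    → [-13, 7, -13]
OVER    → [-13, 7, -13, 7]
OVER    → [-13, 7, -13, 7, -13]
SWAP    → [-13, 7, -13, -13, 7]
SWAP    → [-13, 7, -13, 7, -13]
STORE 2 → [-13, 7, -13, 7]
LT      → [-13, 7, 1]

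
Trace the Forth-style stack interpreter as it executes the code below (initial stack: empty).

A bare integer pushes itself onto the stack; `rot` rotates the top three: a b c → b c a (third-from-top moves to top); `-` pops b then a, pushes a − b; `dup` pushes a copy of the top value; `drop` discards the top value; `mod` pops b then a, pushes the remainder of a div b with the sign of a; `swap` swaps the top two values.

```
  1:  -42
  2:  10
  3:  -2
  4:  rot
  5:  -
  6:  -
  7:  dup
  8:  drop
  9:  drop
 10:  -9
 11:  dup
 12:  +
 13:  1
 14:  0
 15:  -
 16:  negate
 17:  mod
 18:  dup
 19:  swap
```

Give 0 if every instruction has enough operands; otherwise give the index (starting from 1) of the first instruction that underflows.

-42     -42
10      -42 10
-2      -42 10 -2
rot     10 -2 -42
-       10 40
-       -30
dup     -30 -30
drop    -30
drop    (empty)
-9      -9
dup     -9 -9
+       -18
1       -18 1
0       -18 1 0
-       -18 1
negate  -18 -1
mod     0
dup     0 0
swap    0 0

0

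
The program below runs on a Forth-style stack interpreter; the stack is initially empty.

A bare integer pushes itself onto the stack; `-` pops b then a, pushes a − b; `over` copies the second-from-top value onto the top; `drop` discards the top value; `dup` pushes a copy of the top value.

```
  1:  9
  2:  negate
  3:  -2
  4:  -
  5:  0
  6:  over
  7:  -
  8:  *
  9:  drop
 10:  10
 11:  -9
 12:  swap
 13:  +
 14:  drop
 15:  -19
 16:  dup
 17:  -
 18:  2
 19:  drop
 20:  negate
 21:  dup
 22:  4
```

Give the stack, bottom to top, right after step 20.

[0]

9       9
negate  -9
-2      -9 -2
-       -7
0       -7 0
over    -7 0 -7
-       -7 7
*       -49
drop    (empty)
10      10
-9      10 -9
swap    -9 10
+       1
drop    (empty)
-19     -19
dup     -19 -19
-       0
2       0 2
drop    0
negate  0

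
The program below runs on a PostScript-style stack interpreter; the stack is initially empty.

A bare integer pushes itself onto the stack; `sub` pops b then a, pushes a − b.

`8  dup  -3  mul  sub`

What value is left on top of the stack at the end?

8   -> [8]
dup -> [8, 8]
-3  -> [8, 8, -3]
mul -> [8, -24]
sub -> [32]

32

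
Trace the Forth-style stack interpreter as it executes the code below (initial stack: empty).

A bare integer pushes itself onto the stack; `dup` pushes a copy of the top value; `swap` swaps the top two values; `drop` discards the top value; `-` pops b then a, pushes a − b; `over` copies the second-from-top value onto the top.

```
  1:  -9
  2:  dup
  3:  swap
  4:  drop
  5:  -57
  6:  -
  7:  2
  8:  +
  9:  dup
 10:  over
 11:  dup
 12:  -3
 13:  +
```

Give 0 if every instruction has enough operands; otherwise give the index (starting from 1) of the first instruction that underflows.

0

-9   -> -9
dup  -> -9 -9
swap -> -9 -9
drop -> -9
-57  -> -9 -57
-    -> 48
2    -> 48 2
+    -> 50
dup  -> 50 50
over -> 50 50 50
dup  -> 50 50 50 50
-3   -> 50 50 50 50 -3
+    -> 50 50 50 47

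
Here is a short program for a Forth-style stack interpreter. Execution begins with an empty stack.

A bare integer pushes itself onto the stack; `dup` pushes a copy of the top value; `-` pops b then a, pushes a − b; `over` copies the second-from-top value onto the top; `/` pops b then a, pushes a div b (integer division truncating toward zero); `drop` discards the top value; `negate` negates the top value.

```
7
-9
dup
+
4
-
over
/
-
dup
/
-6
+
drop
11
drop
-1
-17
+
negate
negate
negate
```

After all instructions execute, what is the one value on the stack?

18

7      → [7]
-9     → [7, -9]
dup    → [7, -9, -9]
+      → [7, -18]
4      → [7, -18, 4]
-      → [7, -22]
over   → [7, -22, 7]
/      → [7, -3]
-      → [10]
dup    → [10, 10]
/      → [1]
-6     → [1, -6]
+      → [-5]
drop   → []
11     → [11]
drop   → []
-1     → [-1]
-17    → [-1, -17]
+      → [-18]
negate → [18]
negate → [-18]
negate → [18]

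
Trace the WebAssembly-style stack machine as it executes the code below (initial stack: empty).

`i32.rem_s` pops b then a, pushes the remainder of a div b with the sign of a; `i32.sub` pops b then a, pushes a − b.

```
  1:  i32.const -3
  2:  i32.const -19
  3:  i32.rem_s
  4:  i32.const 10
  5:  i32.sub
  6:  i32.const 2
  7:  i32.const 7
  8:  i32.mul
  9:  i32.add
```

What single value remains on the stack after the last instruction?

1

i32.const -3   [-3]
i32.const -19  [-3, -19]
i32.rem_s      [-3]
i32.const 10   [-3, 10]
i32.sub        [-13]
i32.const 2    [-13, 2]
i32.const 7    [-13, 2, 7]
i32.mul        [-13, 14]
i32.add        [1]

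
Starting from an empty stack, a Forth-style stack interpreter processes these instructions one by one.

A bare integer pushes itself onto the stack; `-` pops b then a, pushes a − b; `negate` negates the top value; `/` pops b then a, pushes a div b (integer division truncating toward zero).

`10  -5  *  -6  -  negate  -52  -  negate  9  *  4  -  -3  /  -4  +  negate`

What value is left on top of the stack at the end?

-285

10     → 10
-5     → 10 -5
*      → -50
-6     → -50 -6
-      → -44
negate → 44
-52    → 44 -52
-      → 96
negate → -96
9      → -96 9
*      → -864
4      → -864 4
-      → -868
-3     → -868 -3
/      → 289
-4     → 289 -4
+      → 285
negate → -285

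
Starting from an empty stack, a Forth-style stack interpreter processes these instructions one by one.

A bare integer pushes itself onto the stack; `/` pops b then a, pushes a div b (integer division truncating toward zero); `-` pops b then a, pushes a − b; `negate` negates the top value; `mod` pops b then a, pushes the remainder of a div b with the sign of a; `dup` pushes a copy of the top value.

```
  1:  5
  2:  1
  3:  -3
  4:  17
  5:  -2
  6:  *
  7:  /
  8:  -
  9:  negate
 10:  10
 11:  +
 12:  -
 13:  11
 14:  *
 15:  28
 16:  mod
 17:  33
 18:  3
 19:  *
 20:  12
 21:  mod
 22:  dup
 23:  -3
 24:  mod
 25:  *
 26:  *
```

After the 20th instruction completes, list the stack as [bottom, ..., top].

[-16, 99, 12]

5      → [5]
1      → [5, 1]
-3     → [5, 1, -3]
17     → [5, 1, -3, 17]
-2     → [5, 1, -3, 17, -2]
*      → [5, 1, -3, -34]
/      → [5, 1, 0]
-      → [5, 1]
negate → [5, -1]
10     → [5, -1, 10]
+      → [5, 9]
-      → [-4]
11     → [-4, 11]
*      → [-44]
28     → [-44, 28]
mod    → [-16]
33     → [-16, 33]
3      → [-16, 33, 3]
*      → [-16, 99]
12     → [-16, 99, 12]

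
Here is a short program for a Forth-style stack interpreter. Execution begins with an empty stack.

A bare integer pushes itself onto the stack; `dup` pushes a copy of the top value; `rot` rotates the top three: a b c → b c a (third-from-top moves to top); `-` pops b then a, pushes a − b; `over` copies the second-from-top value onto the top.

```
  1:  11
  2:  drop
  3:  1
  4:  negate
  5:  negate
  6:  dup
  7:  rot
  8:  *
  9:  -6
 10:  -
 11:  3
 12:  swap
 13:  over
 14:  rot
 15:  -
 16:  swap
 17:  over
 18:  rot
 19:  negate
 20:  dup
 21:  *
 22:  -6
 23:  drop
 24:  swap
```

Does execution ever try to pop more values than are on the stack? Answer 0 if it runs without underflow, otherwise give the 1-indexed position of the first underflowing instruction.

7

11     → [11]
drop   → []
1      → [1]
negate → [-1]
negate → [1]
dup    → [1, 1]
rot  — needs 3 operands, stack has 2 → underflow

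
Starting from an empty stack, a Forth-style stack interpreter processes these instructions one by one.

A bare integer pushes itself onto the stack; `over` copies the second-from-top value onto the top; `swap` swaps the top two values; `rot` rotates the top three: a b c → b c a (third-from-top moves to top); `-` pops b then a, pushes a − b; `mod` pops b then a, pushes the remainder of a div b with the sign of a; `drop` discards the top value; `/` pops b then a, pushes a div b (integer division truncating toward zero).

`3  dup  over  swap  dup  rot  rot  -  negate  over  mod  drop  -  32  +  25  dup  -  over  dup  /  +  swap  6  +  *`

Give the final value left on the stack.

3      -> [3]
dup    -> [3, 3]
over   -> [3, 3, 3]
swap   -> [3, 3, 3]
dup    -> [3, 3, 3, 3]
rot    -> [3, 3, 3, 3]
rot    -> [3, 3, 3, 3]
-      -> [3, 3, 0]
negate -> [3, 3, 0]
over   -> [3, 3, 0, 3]
mod    -> [3, 3, 0]
drop   -> [3, 3]
-      -> [0]
32     -> [0, 32]
+      -> [32]
25     -> [32, 25]
dup    -> [32, 25, 25]
-      -> [32, 0]
over   -> [32, 0, 32]
dup    -> [32, 0, 32, 32]
/      -> [32, 0, 1]
+      -> [32, 1]
swap   -> [1, 32]
6      -> [1, 32, 6]
+      -> [1, 38]
*      -> [38]

38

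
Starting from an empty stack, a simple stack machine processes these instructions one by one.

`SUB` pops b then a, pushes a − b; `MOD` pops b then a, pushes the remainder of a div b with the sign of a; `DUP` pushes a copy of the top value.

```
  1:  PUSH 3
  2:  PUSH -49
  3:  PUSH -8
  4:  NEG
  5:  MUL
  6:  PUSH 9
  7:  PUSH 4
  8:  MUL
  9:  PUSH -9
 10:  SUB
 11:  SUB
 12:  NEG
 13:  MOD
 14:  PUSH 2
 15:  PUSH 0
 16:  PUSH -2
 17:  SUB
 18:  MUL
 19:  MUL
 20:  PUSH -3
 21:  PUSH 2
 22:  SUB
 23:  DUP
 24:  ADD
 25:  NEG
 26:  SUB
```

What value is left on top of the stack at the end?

2

PUSH 3    3
PUSH -49  3 -49
PUSH -8   3 -49 -8
NEG       3 -49 8
MUL       3 -392
PUSH 9    3 -392 9
PUSH 4    3 -392 9 4
MUL       3 -392 36
PUSH -9   3 -392 36 -9
SUB       3 -392 45
SUB       3 -437
NEG       3 437
MOD       3
PUSH 2    3 2
PUSH 0    3 2 0
PUSH -2   3 2 0 -2
SUB       3 2 2
MUL       3 4
MUL       12
PUSH -3   12 -3
PUSH 2    12 -3 2
SUB       12 -5
DUP       12 -5 -5
ADD       12 -10
NEG       12 10
SUB       2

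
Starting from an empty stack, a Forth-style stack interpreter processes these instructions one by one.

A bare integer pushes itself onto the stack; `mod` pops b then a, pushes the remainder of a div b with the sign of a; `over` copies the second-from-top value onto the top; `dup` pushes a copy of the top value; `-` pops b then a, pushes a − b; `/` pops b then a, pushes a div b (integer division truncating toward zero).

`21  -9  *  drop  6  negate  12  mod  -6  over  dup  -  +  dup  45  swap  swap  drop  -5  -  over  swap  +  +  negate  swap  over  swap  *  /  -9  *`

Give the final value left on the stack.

0

21     : 21
-9     : 21 -9
*      : -189
drop   : (empty)
6      : 6
negate : -6
12     : -6 12
mod    : -6
-6     : -6 -6
over   : -6 -6 -6
dup    : -6 -6 -6 -6
-      : -6 -6 0
+      : -6 -6
dup    : -6 -6 -6
45     : -6 -6 -6 45
swap   : -6 -6 45 -6
swap   : -6 -6 -6 45
drop   : -6 -6 -6
-5     : -6 -6 -6 -5
-      : -6 -6 -1
over   : -6 -6 -1 -6
swap   : -6 -6 -6 -1
+      : -6 -6 -7
+      : -6 -13
negate : -6 13
swap   : 13 -6
over   : 13 -6 13
swap   : 13 13 -6
*      : 13 -78
/      : 0
-9     : 0 -9
*      : 0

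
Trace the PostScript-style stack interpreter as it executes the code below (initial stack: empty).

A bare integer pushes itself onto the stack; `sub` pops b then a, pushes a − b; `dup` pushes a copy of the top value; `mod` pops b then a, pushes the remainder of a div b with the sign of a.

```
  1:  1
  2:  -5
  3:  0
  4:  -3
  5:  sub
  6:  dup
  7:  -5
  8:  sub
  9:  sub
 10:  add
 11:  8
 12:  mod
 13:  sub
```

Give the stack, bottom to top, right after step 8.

[1, -5, 3, 8]

1   → [1]
-5  → [1, -5]
0   → [1, -5, 0]
-3  → [1, -5, 0, -3]
sub → [1, -5, 3]
dup → [1, -5, 3, 3]
-5  → [1, -5, 3, 3, -5]
sub → [1, -5, 3, 8]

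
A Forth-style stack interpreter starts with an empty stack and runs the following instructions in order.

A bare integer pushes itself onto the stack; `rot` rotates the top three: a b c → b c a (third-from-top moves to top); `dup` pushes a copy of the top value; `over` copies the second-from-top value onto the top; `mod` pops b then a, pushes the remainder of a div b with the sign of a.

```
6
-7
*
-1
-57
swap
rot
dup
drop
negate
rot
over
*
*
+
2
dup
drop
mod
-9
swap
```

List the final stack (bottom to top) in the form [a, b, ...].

[-9, -1]

6      : 6
-7     : 6 -7
*      : -42
-1     : -42 -1
-57    : -42 -1 -57
swap   : -42 -57 -1
rot    : -57 -1 -42
dup    : -57 -1 -42 -42
drop   : -57 -1 -42
negate : -57 -1 42
rot    : -1 42 -57
over   : -1 42 -57 42
*      : -1 42 -2394
*      : -1 -100548
+      : -100549
2      : -100549 2
dup    : -100549 2 2
drop   : -100549 2
mod    : -1
-9     : -1 -9
swap   : -9 -1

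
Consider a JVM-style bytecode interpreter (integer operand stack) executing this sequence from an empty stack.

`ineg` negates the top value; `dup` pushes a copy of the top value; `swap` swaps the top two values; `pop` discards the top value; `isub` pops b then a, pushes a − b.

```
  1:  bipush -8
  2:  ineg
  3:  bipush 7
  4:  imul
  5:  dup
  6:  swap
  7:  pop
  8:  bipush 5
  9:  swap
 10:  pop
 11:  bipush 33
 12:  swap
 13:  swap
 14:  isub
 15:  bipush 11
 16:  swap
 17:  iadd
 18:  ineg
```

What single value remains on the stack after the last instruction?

bipush -8 -> -8
ineg      -> 8
bipush 7  -> 8 7
imul      -> 56
dup       -> 56 56
swap      -> 56 56
pop       -> 56
bipush 5  -> 56 5
swap      -> 5 56
pop       -> 5
bipush 33 -> 5 33
swap      -> 33 5
swap      -> 5 33
isub      -> -28
bipush 11 -> -28 11
swap      -> 11 -28
iadd      -> -17
ineg      -> 17

17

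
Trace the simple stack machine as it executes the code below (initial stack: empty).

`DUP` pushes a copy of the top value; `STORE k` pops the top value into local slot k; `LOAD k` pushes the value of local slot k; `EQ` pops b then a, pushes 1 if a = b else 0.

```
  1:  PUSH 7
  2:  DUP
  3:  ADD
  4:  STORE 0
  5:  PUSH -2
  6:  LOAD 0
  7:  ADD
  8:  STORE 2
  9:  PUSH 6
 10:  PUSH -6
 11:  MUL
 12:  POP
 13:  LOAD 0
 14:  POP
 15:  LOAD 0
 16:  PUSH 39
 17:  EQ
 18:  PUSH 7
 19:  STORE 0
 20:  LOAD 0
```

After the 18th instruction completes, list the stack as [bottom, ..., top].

PUSH 7  : 7
DUP     : 7 7
ADD     : 14
STORE 0 : (empty)
PUSH -2 : -2
LOAD 0  : -2 14
ADD     : 12
STORE 2 : (empty)
PUSH 6  : 6
PUSH -6 : 6 -6
MUL     : -36
POP     : (empty)
LOAD 0  : 14
POP     : (empty)
LOAD 0  : 14
PUSH 39 : 14 39
EQ      : 0
PUSH 7  : 0 7

[0, 7]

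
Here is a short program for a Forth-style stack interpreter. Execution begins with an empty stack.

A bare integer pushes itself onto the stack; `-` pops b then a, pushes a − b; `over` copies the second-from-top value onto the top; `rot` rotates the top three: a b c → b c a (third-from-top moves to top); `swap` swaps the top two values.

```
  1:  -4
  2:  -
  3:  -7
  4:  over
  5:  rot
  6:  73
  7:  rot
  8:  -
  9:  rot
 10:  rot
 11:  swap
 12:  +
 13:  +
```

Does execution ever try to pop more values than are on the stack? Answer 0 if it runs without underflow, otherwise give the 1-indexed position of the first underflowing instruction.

2

-4 -> [-4]
-  — needs 2 operands, stack has 1 → underflow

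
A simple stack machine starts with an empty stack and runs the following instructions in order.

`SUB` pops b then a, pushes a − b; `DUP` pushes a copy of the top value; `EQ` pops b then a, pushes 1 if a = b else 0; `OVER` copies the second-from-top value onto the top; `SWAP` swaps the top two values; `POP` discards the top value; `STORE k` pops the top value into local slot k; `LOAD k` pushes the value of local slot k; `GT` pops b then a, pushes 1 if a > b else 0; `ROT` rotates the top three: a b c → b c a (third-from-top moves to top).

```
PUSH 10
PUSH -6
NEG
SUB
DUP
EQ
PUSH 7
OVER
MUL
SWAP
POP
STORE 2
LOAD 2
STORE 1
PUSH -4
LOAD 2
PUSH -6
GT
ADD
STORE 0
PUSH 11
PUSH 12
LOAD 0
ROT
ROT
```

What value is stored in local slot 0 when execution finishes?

-3

PUSH 10 : 10
PUSH -6 : 10 -6
NEG     : 10 6
SUB     : 4
DUP     : 4 4
EQ      : 1
PUSH 7  : 1 7
OVER    : 1 7 1
MUL     : 1 7
SWAP    : 7 1
POP     : 7
STORE 2 : (empty)
LOAD 2  : 7
STORE 1 : (empty)
PUSH -4 : -4
LOAD 2  : -4 7
PUSH -6 : -4 7 -6
GT      : -4 1
ADD     : -3
STORE 0 : (empty)
PUSH 11 : 11
PUSH 12 : 11 12
LOAD 0  : 11 12 -3
ROT     : 12 -3 11
ROT     : -3 11 12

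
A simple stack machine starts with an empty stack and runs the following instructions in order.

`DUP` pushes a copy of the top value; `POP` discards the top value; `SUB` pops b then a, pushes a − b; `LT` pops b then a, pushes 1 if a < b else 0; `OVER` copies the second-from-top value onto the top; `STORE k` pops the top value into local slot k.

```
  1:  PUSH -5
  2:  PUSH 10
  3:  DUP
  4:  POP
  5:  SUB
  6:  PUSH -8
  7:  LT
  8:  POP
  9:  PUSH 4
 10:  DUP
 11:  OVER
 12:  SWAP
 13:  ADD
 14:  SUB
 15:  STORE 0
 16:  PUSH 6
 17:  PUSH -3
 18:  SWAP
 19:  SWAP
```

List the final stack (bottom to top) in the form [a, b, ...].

PUSH -5 → [-5]
PUSH 10 → [-5, 10]
DUP     → [-5, 10, 10]
POP     → [-5, 10]
SUB     → [-15]
PUSH -8 → [-15, -8]
LT      → [1]
POP     → []
PUSH 4  → [4]
DUP     → [4, 4]
OVER    → [4, 4, 4]
SWAP    → [4, 4, 4]
ADD     → [4, 8]
SUB     → [-4]
STORE 0 → []
PUSH 6  → [6]
PUSH -3 → [6, -3]
SWAP    → [-3, 6]
SWAP    → [6, -3]

[6, -3]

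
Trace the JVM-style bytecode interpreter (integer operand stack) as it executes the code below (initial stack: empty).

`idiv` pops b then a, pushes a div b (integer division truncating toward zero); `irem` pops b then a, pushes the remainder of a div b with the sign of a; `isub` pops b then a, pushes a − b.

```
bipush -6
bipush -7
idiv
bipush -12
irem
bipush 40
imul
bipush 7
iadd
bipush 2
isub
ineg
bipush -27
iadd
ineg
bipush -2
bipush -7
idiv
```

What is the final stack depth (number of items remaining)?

bipush -6  → [-6]
bipush -7  → [-6, -7]
idiv       → [0]
bipush -12 → [0, -12]
irem       → [0]
bipush 40  → [0, 40]
imul       → [0]
bipush 7   → [0, 7]
iadd       → [7]
bipush 2   → [7, 2]
isub       → [5]
ineg       → [-5]
bipush -27 → [-5, -27]
iadd       → [-32]
ineg       → [32]
bipush -2  → [32, -2]
bipush -7  → [32, -2, -7]
idiv       → [32, 0]

2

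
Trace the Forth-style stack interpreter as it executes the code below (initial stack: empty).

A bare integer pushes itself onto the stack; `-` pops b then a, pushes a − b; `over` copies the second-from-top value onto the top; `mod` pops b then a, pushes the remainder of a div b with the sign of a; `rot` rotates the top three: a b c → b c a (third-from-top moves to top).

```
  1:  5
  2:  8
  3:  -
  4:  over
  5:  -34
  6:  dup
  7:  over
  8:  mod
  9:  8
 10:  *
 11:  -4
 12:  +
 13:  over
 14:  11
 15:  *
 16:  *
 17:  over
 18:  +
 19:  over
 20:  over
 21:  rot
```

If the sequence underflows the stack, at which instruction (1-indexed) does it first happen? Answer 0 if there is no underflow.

5 : 5
8 : 5 8
- : -3
over  — needs 2 operands, stack has 1 → underflow

4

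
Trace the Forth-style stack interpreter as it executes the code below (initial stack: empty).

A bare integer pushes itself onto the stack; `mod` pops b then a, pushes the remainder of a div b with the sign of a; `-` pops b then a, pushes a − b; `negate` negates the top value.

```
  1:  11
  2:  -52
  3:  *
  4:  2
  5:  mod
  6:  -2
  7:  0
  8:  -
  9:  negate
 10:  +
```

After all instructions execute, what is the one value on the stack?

2

11      11
-52     11 -52
*       -572
2       -572 2
mod     0
-2      0 -2
0       0 -2 0
-       0 -2
negate  0 2
+       2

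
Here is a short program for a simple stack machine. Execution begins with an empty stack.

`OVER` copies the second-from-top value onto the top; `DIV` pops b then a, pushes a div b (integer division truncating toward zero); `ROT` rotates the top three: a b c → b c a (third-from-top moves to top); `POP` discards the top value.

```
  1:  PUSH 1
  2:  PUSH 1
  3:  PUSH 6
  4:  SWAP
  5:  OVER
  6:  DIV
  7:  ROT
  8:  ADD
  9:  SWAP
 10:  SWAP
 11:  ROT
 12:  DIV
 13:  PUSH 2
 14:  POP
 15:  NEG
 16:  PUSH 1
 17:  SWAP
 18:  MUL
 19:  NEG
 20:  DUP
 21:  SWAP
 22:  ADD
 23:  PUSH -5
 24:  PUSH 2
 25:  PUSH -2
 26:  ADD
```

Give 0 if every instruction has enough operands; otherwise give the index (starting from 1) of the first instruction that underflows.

11

PUSH 1 -> [1]
PUSH 1 -> [1, 1]
PUSH 6 -> [1, 1, 6]
SWAP   -> [1, 6, 1]
OVER   -> [1, 6, 1, 6]
DIV    -> [1, 6, 0]
ROT    -> [6, 0, 1]
ADD    -> [6, 1]
SWAP   -> [1, 6]
SWAP   -> [6, 1]
ROT  — needs 3 operands, stack has 2 → underflow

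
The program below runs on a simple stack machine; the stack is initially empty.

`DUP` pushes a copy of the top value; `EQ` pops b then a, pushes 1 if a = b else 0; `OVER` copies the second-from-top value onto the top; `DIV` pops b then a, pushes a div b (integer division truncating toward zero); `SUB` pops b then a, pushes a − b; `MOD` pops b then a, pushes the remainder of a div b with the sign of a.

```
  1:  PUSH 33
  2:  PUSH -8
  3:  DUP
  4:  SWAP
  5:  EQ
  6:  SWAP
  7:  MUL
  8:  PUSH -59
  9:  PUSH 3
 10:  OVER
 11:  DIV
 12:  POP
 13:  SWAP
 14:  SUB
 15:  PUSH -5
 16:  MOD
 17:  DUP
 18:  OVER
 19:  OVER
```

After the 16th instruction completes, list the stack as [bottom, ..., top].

[-2]

PUSH 33  : [33]
PUSH -8  : [33, -8]
DUP      : [33, -8, -8]
SWAP     : [33, -8, -8]
EQ       : [33, 1]
SWAP     : [1, 33]
MUL      : [33]
PUSH -59 : [33, -59]
PUSH 3   : [33, -59, 3]
OVER     : [33, -59, 3, -59]
DIV      : [33, -59, 0]
POP      : [33, -59]
SWAP     : [-59, 33]
SUB      : [-92]
PUSH -5  : [-92, -5]
MOD      : [-2]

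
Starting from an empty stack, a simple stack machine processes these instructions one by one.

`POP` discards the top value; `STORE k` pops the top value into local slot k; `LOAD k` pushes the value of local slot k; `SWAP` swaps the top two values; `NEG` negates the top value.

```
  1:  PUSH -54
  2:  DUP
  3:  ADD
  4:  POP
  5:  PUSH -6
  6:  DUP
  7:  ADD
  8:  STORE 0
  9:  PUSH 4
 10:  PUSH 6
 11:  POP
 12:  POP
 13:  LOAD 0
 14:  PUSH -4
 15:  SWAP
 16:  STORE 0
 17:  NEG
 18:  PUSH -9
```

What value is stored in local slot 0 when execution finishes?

-12

PUSH -54 → [-54]
DUP      → [-54, -54]
ADD      → [-108]
POP      → []
PUSH -6  → [-6]
DUP      → [-6, -6]
ADD      → [-12]
STORE 0  → []
PUSH 4   → [4]
PUSH 6   → [4, 6]
POP      → [4]
POP      → []
LOAD 0   → [-12]
PUSH -4  → [-12, -4]
SWAP     → [-4, -12]
STORE 0  → [-4]
NEG      → [4]
PUSH -9  → [4, -9]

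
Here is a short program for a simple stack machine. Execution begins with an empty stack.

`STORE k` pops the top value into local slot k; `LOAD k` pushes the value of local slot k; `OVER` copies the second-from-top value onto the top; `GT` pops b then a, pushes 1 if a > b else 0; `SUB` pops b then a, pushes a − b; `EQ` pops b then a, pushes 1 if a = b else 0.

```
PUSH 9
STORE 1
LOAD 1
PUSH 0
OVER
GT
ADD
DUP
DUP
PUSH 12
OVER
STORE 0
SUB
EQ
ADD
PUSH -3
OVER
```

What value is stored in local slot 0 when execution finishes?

9

PUSH 9  : 9
STORE 1 : (empty)
LOAD 1  : 9
PUSH 0  : 9 0
OVER    : 9 0 9
GT      : 9 0
ADD     : 9
DUP     : 9 9
DUP     : 9 9 9
PUSH 12 : 9 9 9 12
OVER    : 9 9 9 12 9
STORE 0 : 9 9 9 12
SUB     : 9 9 -3
EQ      : 9 0
ADD     : 9
PUSH -3 : 9 -3
OVER    : 9 -3 9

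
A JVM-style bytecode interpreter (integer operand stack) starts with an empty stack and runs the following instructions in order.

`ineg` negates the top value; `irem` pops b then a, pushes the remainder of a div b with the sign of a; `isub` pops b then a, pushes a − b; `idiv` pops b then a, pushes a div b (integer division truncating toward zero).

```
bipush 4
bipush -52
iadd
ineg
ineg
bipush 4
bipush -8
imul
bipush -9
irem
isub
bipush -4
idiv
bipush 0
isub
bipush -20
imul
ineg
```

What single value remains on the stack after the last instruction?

200

bipush 4   → 4
bipush -52 → 4 -52
iadd       → -48
ineg       → 48
ineg       → -48
bipush 4   → -48 4
bipush -8  → -48 4 -8
imul       → -48 -32
bipush -9  → -48 -32 -9
irem       → -48 -5
isub       → -43
bipush -4  → -43 -4
idiv       → 10
bipush 0   → 10 0
isub       → 10
bipush -20 → 10 -20
imul       → -200
ineg       → 200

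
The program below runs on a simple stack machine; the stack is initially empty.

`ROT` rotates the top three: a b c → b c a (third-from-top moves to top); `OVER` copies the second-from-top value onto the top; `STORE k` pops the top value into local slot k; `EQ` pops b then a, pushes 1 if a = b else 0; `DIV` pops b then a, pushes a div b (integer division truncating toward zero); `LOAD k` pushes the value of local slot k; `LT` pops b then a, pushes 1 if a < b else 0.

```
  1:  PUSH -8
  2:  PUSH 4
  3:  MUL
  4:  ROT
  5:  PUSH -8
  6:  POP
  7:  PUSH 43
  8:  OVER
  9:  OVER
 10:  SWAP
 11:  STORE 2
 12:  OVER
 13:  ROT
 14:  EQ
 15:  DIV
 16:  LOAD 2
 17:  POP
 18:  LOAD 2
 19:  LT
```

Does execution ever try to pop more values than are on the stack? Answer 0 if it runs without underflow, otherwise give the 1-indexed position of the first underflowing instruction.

PUSH -8  -8
PUSH 4   -8 4
MUL      -32
ROT  — needs 3 operands, stack has 1 → underflow

4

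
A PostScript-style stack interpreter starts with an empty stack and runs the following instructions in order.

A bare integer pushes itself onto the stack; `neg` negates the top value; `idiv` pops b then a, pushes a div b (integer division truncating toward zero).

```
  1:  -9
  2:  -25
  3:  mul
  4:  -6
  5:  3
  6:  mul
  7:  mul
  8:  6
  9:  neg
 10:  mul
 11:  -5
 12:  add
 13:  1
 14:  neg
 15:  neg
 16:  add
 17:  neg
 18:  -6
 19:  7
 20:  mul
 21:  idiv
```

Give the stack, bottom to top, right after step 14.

[24295, -1]

-9  → -9
-25 → -9 -25
mul → 225
-6  → 225 -6
3   → 225 -6 3
mul → 225 -18
mul → -4050
6   → -4050 6
neg → -4050 -6
mul → 24300
-5  → 24300 -5
add → 24295
1   → 24295 1
neg → 24295 -1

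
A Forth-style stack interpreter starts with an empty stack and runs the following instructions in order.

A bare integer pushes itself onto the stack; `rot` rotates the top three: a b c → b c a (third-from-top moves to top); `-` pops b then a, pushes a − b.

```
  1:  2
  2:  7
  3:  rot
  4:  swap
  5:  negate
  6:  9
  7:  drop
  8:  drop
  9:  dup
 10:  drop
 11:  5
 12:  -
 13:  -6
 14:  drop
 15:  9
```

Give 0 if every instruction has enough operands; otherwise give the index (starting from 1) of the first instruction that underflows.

2 → [2]
7 → [2, 7]
rot  — needs 3 operands, stack has 2 → underflow

3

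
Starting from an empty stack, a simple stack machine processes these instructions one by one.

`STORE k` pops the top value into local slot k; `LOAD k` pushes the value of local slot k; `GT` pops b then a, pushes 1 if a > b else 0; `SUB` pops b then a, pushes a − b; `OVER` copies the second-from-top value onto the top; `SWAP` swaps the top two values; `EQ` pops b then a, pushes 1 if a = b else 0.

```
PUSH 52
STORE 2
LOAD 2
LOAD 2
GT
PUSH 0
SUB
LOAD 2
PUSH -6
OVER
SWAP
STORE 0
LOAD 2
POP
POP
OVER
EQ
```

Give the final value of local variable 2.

PUSH 52 -> [52]
STORE 2 -> []
LOAD 2  -> [52]
LOAD 2  -> [52, 52]
GT      -> [0]
PUSH 0  -> [0, 0]
SUB     -> [0]
LOAD 2  -> [0, 52]
PUSH -6 -> [0, 52, -6]
OVER    -> [0, 52, -6, 52]
SWAP    -> [0, 52, 52, -6]
STORE 0 -> [0, 52, 52]
LOAD 2  -> [0, 52, 52, 52]
POP     -> [0, 52, 52]
POP     -> [0, 52]
OVER    -> [0, 52, 0]
EQ      -> [0, 0]

52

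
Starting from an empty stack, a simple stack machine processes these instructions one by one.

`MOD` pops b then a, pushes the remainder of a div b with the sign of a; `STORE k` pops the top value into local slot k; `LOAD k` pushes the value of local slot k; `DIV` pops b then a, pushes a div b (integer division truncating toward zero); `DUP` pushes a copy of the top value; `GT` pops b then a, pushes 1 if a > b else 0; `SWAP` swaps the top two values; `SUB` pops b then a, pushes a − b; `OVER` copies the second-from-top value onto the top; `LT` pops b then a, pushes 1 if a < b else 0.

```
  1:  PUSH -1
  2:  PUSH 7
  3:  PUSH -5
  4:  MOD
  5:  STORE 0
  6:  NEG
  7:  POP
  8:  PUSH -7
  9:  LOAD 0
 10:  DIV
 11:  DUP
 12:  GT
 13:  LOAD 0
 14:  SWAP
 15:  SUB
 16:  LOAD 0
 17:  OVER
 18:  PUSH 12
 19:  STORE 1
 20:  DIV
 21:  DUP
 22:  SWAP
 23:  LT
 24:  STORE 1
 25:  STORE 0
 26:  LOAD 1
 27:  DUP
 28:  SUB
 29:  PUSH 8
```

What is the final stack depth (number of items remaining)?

PUSH -1 → [-1]
PUSH 7  → [-1, 7]
PUSH -5 → [-1, 7, -5]
MOD     → [-1, 2]
STORE 0 → [-1]
NEG     → [1]
POP     → []
PUSH -7 → [-7]
LOAD 0  → [-7, 2]
DIV     → [-3]
DUP     → [-3, -3]
GT      → [0]
LOAD 0  → [0, 2]
SWAP    → [2, 0]
SUB     → [2]
LOAD 0  → [2, 2]
OVER    → [2, 2, 2]
PUSH 12 → [2, 2, 2, 12]
STORE 1 → [2, 2, 2]
DIV     → [2, 1]
DUP     → [2, 1, 1]
SWAP    → [2, 1, 1]
LT      → [2, 0]
STORE 1 → [2]
STORE 0 → []
LOAD 1  → [0]
DUP     → [0, 0]
SUB     → [0]
PUSH 8  → [0, 8]

2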